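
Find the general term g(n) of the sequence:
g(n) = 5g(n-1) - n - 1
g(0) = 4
First-order linear with linear forcing.
Homogeneous solution: g_h(n) = A·(5)^n.
Try particular g_p(n) = pn + q. Substituting:
  pn + q = 5(p(n-1) + q) - n - 1.
Matching the n-coefficient: p = 5p - 1 ⇒ p = \frac{1}{4}.
Matching constants: q = -5p + 5q - 1 ⇒ q = \frac{9}{16}.
General: g(n) = A·(5)^n + \frac{n}{4} + \frac{9}{16}.
Apply g(0) = 4: A + \frac{9}{16} = 4 ⇒ A = \frac{55}{16}.
So g(n) = \frac{55 \cdot 5^{n}}{16} + \frac{n}{4} + \frac{9}{16}.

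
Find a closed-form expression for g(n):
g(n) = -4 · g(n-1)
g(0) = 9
Pure geometric recurrence with ratio -4.
By induction g(n) = g(0) · (-4)^n = 9 \left(-4\right)^{n}.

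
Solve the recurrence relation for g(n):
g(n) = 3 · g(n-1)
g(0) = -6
Pure geometric recurrence with ratio 3.
By induction g(n) = g(0) · (3)^n = - 6 \cdot 3^{n}.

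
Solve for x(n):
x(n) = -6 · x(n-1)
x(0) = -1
Pure geometric recurrence with ratio -6.
By induction x(n) = x(0) · (-6)^n = - \left(-6\right)^{n}.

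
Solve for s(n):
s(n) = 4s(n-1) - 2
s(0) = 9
First-order linear non-homogeneous.
Homogeneous solution: s_h(n) = A·(4)^n.
Try constant particular solution s_p = K: K = 4K - 2 ⇒ K = \frac{2}{3}.
General: s(n) = A·(4)^n + \frac{2}{3}.
Apply s(0) = 9: A + \frac{2}{3} = 9 ⇒ A = \frac{25}{3}.
So s(n) = \frac{25 \cdot 4^{n}}{3} + \frac{2}{3}.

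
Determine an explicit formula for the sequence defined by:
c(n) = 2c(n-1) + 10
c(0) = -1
First-order linear non-homogeneous.
Homogeneous solution: c_h(n) = A·(2)^n.
Try constant particular solution c_p = K: K = 2K + 10 ⇒ K = -10.
General: c(n) = A·(2)^n - 10.
Apply c(0) = -1: A - 10 = -1 ⇒ A = 9.
So c(n) = 9 \cdot 2^{n} - 10.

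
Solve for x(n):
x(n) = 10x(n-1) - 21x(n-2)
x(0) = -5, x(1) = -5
Characteristic equation: x² - 10x + 21 = 0, which factors as (x - (3))(x - (7)) = 0.
Roots r₁ = 3, r₂ = 7 (distinct).
General solution: x(n) = A·(3)^n + B·(7)^n.
From x(0) = -5: A + B = -5.
From x(1) = -5: 3A + 7B = -5.
Solving: A = - \frac{15}{2}, B = \frac{5}{2}.
So x(n) = - \frac{15 \cdot 3^{n}}{2} + \frac{5 \cdot 7^{n}}{2}.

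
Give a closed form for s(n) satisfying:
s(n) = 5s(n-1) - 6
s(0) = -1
First-order linear non-homogeneous.
Homogeneous solution: s_h(n) = A·(5)^n.
Try constant particular solution s_p = K: K = 5K - 6 ⇒ K = \frac{3}{2}.
General: s(n) = A·(5)^n + \frac{3}{2}.
Apply s(0) = -1: A + \frac{3}{2} = -1 ⇒ A = - \frac{5}{2}.
So s(n) = \frac{3}{2} - \frac{5 \cdot 5^{n}}{2}.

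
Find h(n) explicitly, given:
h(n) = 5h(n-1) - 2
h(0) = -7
First-order linear non-homogeneous.
Homogeneous solution: h_h(n) = A·(5)^n.
Try constant particular solution h_p = K: K = 5K - 2 ⇒ K = \frac{1}{2}.
General: h(n) = A·(5)^n + \frac{1}{2}.
Apply h(0) = -7: A + \frac{1}{2} = -7 ⇒ A = - \frac{15}{2}.
So h(n) = \frac{1}{2} - \frac{15 \cdot 5^{n}}{2}.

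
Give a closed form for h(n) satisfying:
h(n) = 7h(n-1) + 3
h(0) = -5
First-order linear non-homogeneous.
Homogeneous solution: h_h(n) = A·(7)^n.
Try constant particular solution h_p = K: K = 7K + 3 ⇒ K = - \frac{1}{2}.
General: h(n) = A·(7)^n - \frac{1}{2}.
Apply h(0) = -5: A - \frac{1}{2} = -5 ⇒ A = - \frac{9}{2}.
So h(n) = - \frac{9 \cdot 7^{n}}{2} - \frac{1}{2}.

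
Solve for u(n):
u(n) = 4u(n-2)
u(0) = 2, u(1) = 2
Characteristic equation: x² - 4 = 0, which factors as (x - (2))(x - (-2)) = 0.
Roots r₁ = 2, r₂ = -2 (distinct).
General solution: u(n) = A·(2)^n + B·(-2)^n.
From u(0) = 2: A + B = 2.
From u(1) = 2: 2A - 2B = 2.
Solving: A = \frac{3}{2}, B = \frac{1}{2}.
So u(n) = \frac{\left(-2\right)^{n}}{2} + \frac{3 \cdot 2^{n}}{2}.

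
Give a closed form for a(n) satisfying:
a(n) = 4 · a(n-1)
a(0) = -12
Pure geometric recurrence with ratio 4.
By induction a(n) = a(0) · (4)^n = - 12 \cdot 4^{n}.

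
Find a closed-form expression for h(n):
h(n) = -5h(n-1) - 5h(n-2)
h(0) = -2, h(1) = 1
Characteristic equation: x² + 5x + 5 = 0.
Discriminant Δ = (-5)² + 4·(-5) = 5.
Roots r₁,₂ = (-5 ± √5)/2, so r₁ = - \frac{5}{2} + \frac{\sqrt{5}}{2}, r₂ = - \frac{5}{2} - \frac{\sqrt{5}}{2}.
General solution: h(n) = A·r₁^n + B·r₂^n.
From the initial conditions, A + B = -2 and r₁A + r₂B = 1.
Since r₁ - r₂ = √5: A = (1 - (-2)r₂)/√5 = - \frac{4 \sqrt{5}}{5} - 1, and B = -2 - A = -1 + \frac{4 \sqrt{5}}{5}.
So h(n) = \left(- \frac{4 \sqrt{5}}{5} - 1\right)\left(- \frac{5}{2} + \frac{\sqrt{5}}{2}\right)^n + \left(-1 + \frac{4 \sqrt{5}}{5}\right)\left(- \frac{5}{2} - \frac{\sqrt{5}}{2}\right)^n.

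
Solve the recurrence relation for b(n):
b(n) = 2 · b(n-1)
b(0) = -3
Pure geometric recurrence with ratio 2.
By induction b(n) = b(0) · (2)^n = - 3 \cdot 2^{n}.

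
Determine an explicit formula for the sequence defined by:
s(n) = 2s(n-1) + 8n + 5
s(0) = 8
First-order linear with linear forcing.
Homogeneous solution: s_h(n) = A·(2)^n.
Try particular s_p(n) = pn + q. Substituting:
  pn + q = 2(p(n-1) + q) + 8n + 5.
Matching the n-coefficient: p = 2p + 8 ⇒ p = -8.
Matching constants: q = -2p + 2q + 5 ⇒ q = -21.
General: s(n) = A·(2)^n - 8 n - 21.
Apply s(0) = 8: A - 21 = 8 ⇒ A = 29.
So s(n) = 29 \cdot 2^{n} - 8 n - 21.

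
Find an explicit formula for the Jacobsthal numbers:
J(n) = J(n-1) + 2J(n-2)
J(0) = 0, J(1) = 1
This is the Jacobsthal sequence.
Characteristic equation: x² - x - 2 = 0; roots r₁ = 2, r₂ = -1.
General: J(n) = A·r₁^n + B·r₂^n. Solving with J(0)=0, J(1)=1 gives A = \frac{1}{3}, B = - \frac{1}{3}.
So J(n) = - \frac{\left(-1\right)^{n}}{3} + \frac{2^{n}}{3}.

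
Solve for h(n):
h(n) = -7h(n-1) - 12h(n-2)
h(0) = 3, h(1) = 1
Characteristic equation: x² + 7x + 12 = 0, which factors as (x - (-4))(x - (-3)) = 0.
Roots r₁ = -4, r₂ = -3 (distinct).
General solution: h(n) = A·(-4)^n + B·(-3)^n.
From h(0) = 3: A + B = 3.
From h(1) = 1: -4A - 3B = 1.
Solving: A = -10, B = 13.
So h(n) = 13 \left(-3\right)^{n} - 10 \left(-4\right)^{n}.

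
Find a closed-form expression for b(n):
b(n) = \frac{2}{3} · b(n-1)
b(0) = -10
Pure geometric recurrence with ratio \frac{2}{3}.
By induction b(n) = b(0) · (\frac{2}{3})^n = - 10 \left(\frac{2}{3}\right)^{n}.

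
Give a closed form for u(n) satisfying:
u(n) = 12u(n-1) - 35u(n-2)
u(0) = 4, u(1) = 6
Characteristic equation: x² - 12x + 35 = 0, which factors as (x - (5))(x - (7)) = 0.
Roots r₁ = 5, r₂ = 7 (distinct).
General solution: u(n) = A·(5)^n + B·(7)^n.
From u(0) = 4: A + B = 4.
From u(1) = 6: 5A + 7B = 6.
Solving: A = 11, B = -7.
So u(n) = 11 \cdot 5^{n} - 7 \cdot 7^{n}.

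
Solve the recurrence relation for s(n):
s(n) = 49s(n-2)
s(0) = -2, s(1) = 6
Characteristic equation: x² - 49 = 0, which factors as (x - (7))(x - (-7)) = 0.
Roots r₁ = 7, r₂ = -7 (distinct).
General solution: s(n) = A·(7)^n + B·(-7)^n.
From s(0) = -2: A + B = -2.
From s(1) = 6: 7A - 7B = 6.
Solving: A = - \frac{4}{7}, B = - \frac{10}{7}.
So s(n) = - \frac{10 \left(-7\right)^{n}}{7} - \frac{4 \cdot 7^{n}}{7}.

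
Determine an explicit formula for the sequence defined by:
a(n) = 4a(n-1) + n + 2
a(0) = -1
First-order linear with linear forcing.
Homogeneous solution: a_h(n) = A·(4)^n.
Try particular a_p(n) = pn + q. Substituting:
  pn + q = 4(p(n-1) + q) + n + 2.
Matching the n-coefficient: p = 4p + 1 ⇒ p = - \frac{1}{3}.
Matching constants: q = -4p + 4q + 2 ⇒ q = - \frac{10}{9}.
General: a(n) = A·(4)^n - \frac{n}{3} - \frac{10}{9}.
Apply a(0) = -1: A - \frac{10}{9} = -1 ⇒ A = \frac{1}{9}.
So a(n) = \frac{4^{n}}{9} - \frac{n}{3} - \frac{10}{9}.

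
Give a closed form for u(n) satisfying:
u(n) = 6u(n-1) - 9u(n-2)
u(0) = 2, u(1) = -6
Characteristic equation: x² - 6x + 9 = 0, which is (x - (3))².
Repeated root r = 3.
General solution: u(n) = (A + Bn)·(3)^n.
From u(0) = 2: A = 2.
From u(1) = -6: (A + B)·(3) = -6 ⇒ B = -4.
So u(n) = \left(2 - 4 n\right) \cdot (3)^n.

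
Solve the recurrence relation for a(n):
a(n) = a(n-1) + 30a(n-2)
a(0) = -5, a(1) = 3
Characteristic equation: x² - x - 30 = 0, which factors as (x - (-5))(x - (6)) = 0.
Roots r₁ = -5, r₂ = 6 (distinct).
General solution: a(n) = A·(-5)^n + B·(6)^n.
From a(0) = -5: A + B = -5.
From a(1) = 3: -5A + 6B = 3.
Solving: A = -3, B = -2.
So a(n) = - 3 \left(-5\right)^{n} - 2 \cdot 6^{n}.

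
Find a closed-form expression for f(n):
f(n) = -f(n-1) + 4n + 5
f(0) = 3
First-order linear with linear forcing.
Homogeneous solution: f_h(n) = A·(-1)^n.
Try particular f_p(n) = pn + q. Substituting:
  pn + q = -(p(n-1) + q) + 4n + 5.
Matching the n-coefficient: p = -p + 4 ⇒ p = 2.
Matching constants: q = p - q + 5 ⇒ q = \frac{7}{2}.
General: f(n) = A·(-1)^n + 2 n + \frac{7}{2}.
Apply f(0) = 3: A + \frac{7}{2} = 3 ⇒ A = - \frac{1}{2}.
So f(n) = - \frac{\left(-1\right)^{n}}{2} + 2 n + \frac{7}{2}.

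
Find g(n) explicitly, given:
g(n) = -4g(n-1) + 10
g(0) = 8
First-order linear non-homogeneous.
Homogeneous solution: g_h(n) = A·(-4)^n.
Try constant particular solution g_p = K: K = -4K + 10 ⇒ K = 2.
General: g(n) = A·(-4)^n + 2.
Apply g(0) = 8: A + 2 = 8 ⇒ A = 6.
So g(n) = 6 \left(-4\right)^{n} + 2.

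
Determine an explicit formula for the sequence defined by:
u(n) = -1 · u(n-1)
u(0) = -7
Pure geometric recurrence with ratio -1.
By induction u(n) = u(0) · (-1)^n = - 7 \left(-1\right)^{n}.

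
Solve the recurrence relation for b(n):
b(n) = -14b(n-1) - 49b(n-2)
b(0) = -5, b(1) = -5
Characteristic equation: x² + 14x + 49 = 0, which is (x - (-7))².
Repeated root r = -7.
General solution: b(n) = (A + Bn)·(-7)^n.
From b(0) = -5: A = -5.
From b(1) = -5: (A + B)·(-7) = -5 ⇒ B = \frac{40}{7}.
So b(n) = \left(\frac{40 n}{7} - 5\right) \cdot (-7)^n.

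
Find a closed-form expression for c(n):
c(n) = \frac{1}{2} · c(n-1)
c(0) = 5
Pure geometric recurrence with ratio \frac{1}{2}.
By induction c(n) = c(0) · (\frac{1}{2})^n = 5 \cdot 2^{- n}.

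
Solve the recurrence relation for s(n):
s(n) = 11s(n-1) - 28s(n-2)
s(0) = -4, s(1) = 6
Characteristic equation: x² - 11x + 28 = 0, which factors as (x - (4))(x - (7)) = 0.
Roots r₁ = 4, r₂ = 7 (distinct).
General solution: s(n) = A·(4)^n + B·(7)^n.
From s(0) = -4: A + B = -4.
From s(1) = 6: 4A + 7B = 6.
Solving: A = - \frac{34}{3}, B = \frac{22}{3}.
So s(n) = - \frac{34 \cdot 4^{n}}{3} + \frac{22 \cdot 7^{n}}{3}.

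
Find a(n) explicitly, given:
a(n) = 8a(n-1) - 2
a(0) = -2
First-order linear non-homogeneous.
Homogeneous solution: a_h(n) = A·(8)^n.
Try constant particular solution a_p = K: K = 8K - 2 ⇒ K = \frac{2}{7}.
General: a(n) = A·(8)^n + \frac{2}{7}.
Apply a(0) = -2: A + \frac{2}{7} = -2 ⇒ A = - \frac{16}{7}.
So a(n) = \frac{2}{7} - \frac{16 \cdot 8^{n}}{7}.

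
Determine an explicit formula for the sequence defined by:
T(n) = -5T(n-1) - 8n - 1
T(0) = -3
First-order linear with linear forcing.
Homogeneous solution: T_h(n) = A·(-5)^n.
Try particular T_p(n) = pn + q. Substituting:
  pn + q = -5(p(n-1) + q) - 8n - 1.
Matching the n-coefficient: p = -5p - 8 ⇒ p = - \frac{4}{3}.
Matching constants: q = 5p - 5q - 1 ⇒ q = - \frac{23}{18}.
General: T(n) = A·(-5)^n - \frac{4 n}{3} - \frac{23}{18}.
Apply T(0) = -3: A - \frac{23}{18} = -3 ⇒ A = - \frac{31}{18}.
So T(n) = - \frac{31 \left(-5\right)^{n}}{18} - \frac{4 n}{3} - \frac{23}{18}.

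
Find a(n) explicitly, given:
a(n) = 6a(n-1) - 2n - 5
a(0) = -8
First-order linear with linear forcing.
Homogeneous solution: a_h(n) = A·(6)^n.
Try particular a_p(n) = pn + q. Substituting:
  pn + q = 6(p(n-1) + q) - 2n - 5.
Matching the n-coefficient: p = 6p - 2 ⇒ p = \frac{2}{5}.
Matching constants: q = -6p + 6q - 5 ⇒ q = \frac{37}{25}.
General: a(n) = A·(6)^n + \frac{2 n}{5} + \frac{37}{25}.
Apply a(0) = -8: A + \frac{37}{25} = -8 ⇒ A = - \frac{237}{25}.
So a(n) = - \frac{237 \cdot 6^{n}}{25} + \frac{2 n}{5} + \frac{37}{25}.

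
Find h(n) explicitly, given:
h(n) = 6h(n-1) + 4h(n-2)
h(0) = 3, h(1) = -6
Characteristic equation: x² - 6x - 4 = 0.
Discriminant Δ = (6)² + 4·(4) = 52.
Roots r₁,₂ = (6 ± √52)/2, so r₁ = 3 + \sqrt{13}, r₂ = 3 - \sqrt{13}.
General solution: h(n) = A·r₁^n + B·r₂^n.
From the initial conditions, A + B = 3 and r₁A + r₂B = -6.
Since r₁ - r₂ = √52: A = (-6 - (3)r₂)/√52 = \frac{3}{2} - \frac{15 \sqrt{13}}{26}, and B = 3 - A = \frac{3}{2} + \frac{15 \sqrt{13}}{26}.
So h(n) = \left(\frac{3}{2} - \frac{15 \sqrt{13}}{26}\right)\left(3 + \sqrt{13}\right)^n + \left(\frac{3}{2} + \frac{15 \sqrt{13}}{26}\right)\left(3 - \sqrt{13}\right)^n.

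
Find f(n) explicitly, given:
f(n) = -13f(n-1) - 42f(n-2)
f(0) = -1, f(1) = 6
Characteristic equation: x² + 13x + 42 = 0, which factors as (x - (-7))(x - (-6)) = 0.
Roots r₁ = -7, r₂ = -6 (distinct).
General solution: f(n) = A·(-7)^n + B·(-6)^n.
From f(0) = -1: A + B = -1.
From f(1) = 6: -7A - 6B = 6.
Solving: A = 0, B = -1.
So f(n) = - \left(-6\right)^{n}.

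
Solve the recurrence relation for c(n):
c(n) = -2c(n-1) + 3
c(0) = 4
First-order linear non-homogeneous.
Homogeneous solution: c_h(n) = A·(-2)^n.
Try constant particular solution c_p = K: K = -2K + 3 ⇒ K = 1.
General: c(n) = A·(-2)^n + 1.
Apply c(0) = 4: A + 1 = 4 ⇒ A = 3.
So c(n) = 3 \left(-2\right)^{n} + 1.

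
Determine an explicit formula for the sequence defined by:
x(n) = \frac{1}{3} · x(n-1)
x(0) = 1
Pure geometric recurrence with ratio \frac{1}{3}.
By induction x(n) = x(0) · (\frac{1}{3})^n = \left(\frac{1}{3}\right)^{n}.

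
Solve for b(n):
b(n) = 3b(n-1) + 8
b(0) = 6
First-order linear non-homogeneous.
Homogeneous solution: b_h(n) = A·(3)^n.
Try constant particular solution b_p = K: K = 3K + 8 ⇒ K = -4.
General: b(n) = A·(3)^n - 4.
Apply b(0) = 6: A - 4 = 6 ⇒ A = 10.
So b(n) = 10 \cdot 3^{n} - 4.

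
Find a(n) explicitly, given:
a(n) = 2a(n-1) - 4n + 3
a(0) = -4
First-order linear with linear forcing.
Homogeneous solution: a_h(n) = A·(2)^n.
Try particular a_p(n) = pn + q. Substituting:
  pn + q = 2(p(n-1) + q) - 4n + 3.
Matching the n-coefficient: p = 2p - 4 ⇒ p = 4.
Matching constants: q = -2p + 2q + 3 ⇒ q = 5.
General: a(n) = A·(2)^n + 4 n + 5.
Apply a(0) = -4: A + 5 = -4 ⇒ A = -9.
So a(n) = - 9 \cdot 2^{n} + 4 n + 5.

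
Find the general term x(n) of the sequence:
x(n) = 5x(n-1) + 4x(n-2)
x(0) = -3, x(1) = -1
Characteristic equation: x² - 5x - 4 = 0.
Discriminant Δ = (5)² + 4·(4) = 41.
Roots r₁,₂ = (5 ± √41)/2, so r₁ = \frac{5}{2} + \frac{\sqrt{41}}{2}, r₂ = \frac{5}{2} - \frac{\sqrt{41}}{2}.
General solution: x(n) = A·r₁^n + B·r₂^n.
From the initial conditions, A + B = -3 and r₁A + r₂B = -1.
Since r₁ - r₂ = √41: A = (-1 - (-3)r₂)/√41 = - \frac{3}{2} + \frac{13 \sqrt{41}}{82}, and B = -3 - A = - \frac{3}{2} - \frac{13 \sqrt{41}}{82}.
So x(n) = \left(- \frac{3}{2} + \frac{13 \sqrt{41}}{82}\right)\left(\frac{5}{2} + \frac{\sqrt{41}}{2}\right)^n + \left(- \frac{3}{2} - \frac{13 \sqrt{41}}{82}\right)\left(\frac{5}{2} - \frac{\sqrt{41}}{2}\right)^n.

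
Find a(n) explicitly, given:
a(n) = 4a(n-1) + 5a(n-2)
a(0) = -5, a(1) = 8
Characteristic equation: x² - 4x - 5 = 0, which factors as (x - (-1))(x - (5)) = 0.
Roots r₁ = -1, r₂ = 5 (distinct).
General solution: a(n) = A·(-1)^n + B·(5)^n.
From a(0) = -5: A + B = -5.
From a(1) = 8: -A + 5B = 8.
Solving: A = - \frac{11}{2}, B = \frac{1}{2}.
So a(n) = - \frac{11 \left(-1\right)^{n}}{2} + \frac{5^{n}}{2}.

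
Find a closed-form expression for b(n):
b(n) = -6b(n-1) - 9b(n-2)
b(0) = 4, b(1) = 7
Characteristic equation: x² + 6x + 9 = 0, which is (x - (-3))².
Repeated root r = -3.
General solution: b(n) = (A + Bn)·(-3)^n.
From b(0) = 4: A = 4.
From b(1) = 7: (A + B)·(-3) = 7 ⇒ B = - \frac{19}{3}.
So b(n) = \left(4 - \frac{19 n}{3}\right) \cdot (-3)^n.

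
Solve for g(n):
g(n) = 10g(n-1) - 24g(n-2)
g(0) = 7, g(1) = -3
Characteristic equation: x² - 10x + 24 = 0, which factors as (x - (6))(x - (4)) = 0.
Roots r₁ = 6, r₂ = 4 (distinct).
General solution: g(n) = A·(6)^n + B·(4)^n.
From g(0) = 7: A + B = 7.
From g(1) = -3: 6A + 4B = -3.
Solving: A = - \frac{31}{2}, B = \frac{45}{2}.
So g(n) = \frac{45 \cdot 4^{n}}{2} - \frac{31 \cdot 6^{n}}{2}.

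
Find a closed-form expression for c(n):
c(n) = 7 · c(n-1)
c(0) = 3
Pure geometric recurrence with ratio 7.
By induction c(n) = c(0) · (7)^n = 3 \cdot 7^{n}.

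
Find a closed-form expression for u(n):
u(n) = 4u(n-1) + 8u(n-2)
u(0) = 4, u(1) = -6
Characteristic equation: x² - 4x - 8 = 0.
Discriminant Δ = (4)² + 4·(8) = 48.
Roots r₁,₂ = (4 ± √48)/2, so r₁ = 2 + 2 \sqrt{3}, r₂ = 2 - 2 \sqrt{3}.
General solution: u(n) = A·r₁^n + B·r₂^n.
From the initial conditions, A + B = 4 and r₁A + r₂B = -6.
Since r₁ - r₂ = √48: A = (-6 - (4)r₂)/√48 = 2 - \frac{7 \sqrt{3}}{6}, and B = 4 - A = 2 + \frac{7 \sqrt{3}}{6}.
So u(n) = \left(2 - \frac{7 \sqrt{3}}{6}\right)\left(2 + 2 \sqrt{3}\right)^n + \left(2 + \frac{7 \sqrt{3}}{6}\right)\left(2 - 2 \sqrt{3}\right)^n.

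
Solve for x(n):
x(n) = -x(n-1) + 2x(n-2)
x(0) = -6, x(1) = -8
Characteristic equation: x² + x - 2 = 0, which factors as (x - (-2))(x - (1)) = 0.
Roots r₁ = -2, r₂ = 1 (distinct).
General solution: x(n) = A·(-2)^n + B·(1)^n.
From x(0) = -6: A + B = -6.
From x(1) = -8: -2A + B = -8.
Solving: A = \frac{2}{3}, B = - \frac{20}{3}.
So x(n) = \frac{2 \left(-2\right)^{n}}{3} - \frac{20}{3}.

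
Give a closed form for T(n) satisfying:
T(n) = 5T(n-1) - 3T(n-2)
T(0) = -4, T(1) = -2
Characteristic equation: x² - 5x + 3 = 0.
Discriminant Δ = (5)² + 4·(-3) = 13.
Roots r₁,₂ = (5 ± √13)/2, so r₁ = \frac{\sqrt{13}}{2} + \frac{5}{2}, r₂ = \frac{5}{2} - \frac{\sqrt{13}}{2}.
General solution: T(n) = A·r₁^n + B·r₂^n.
From the initial conditions, A + B = -4 and r₁A + r₂B = -2.
Since r₁ - r₂ = √13: A = (-2 - (-4)r₂)/√13 = -2 + \frac{8 \sqrt{13}}{13}, and B = -4 - A = - \frac{8 \sqrt{13}}{13} - 2.
So T(n) = \left(-2 + \frac{8 \sqrt{13}}{13}\right)\left(\frac{\sqrt{13}}{2} + \frac{5}{2}\right)^n + \left(- \frac{8 \sqrt{13}}{13} - 2\right)\left(\frac{5}{2} - \frac{\sqrt{13}}{2}\right)^n.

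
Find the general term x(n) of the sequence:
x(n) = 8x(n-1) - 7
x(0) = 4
First-order linear non-homogeneous.
Homogeneous solution: x_h(n) = A·(8)^n.
Try constant particular solution x_p = K: K = 8K - 7 ⇒ K = 1.
General: x(n) = A·(8)^n + 1.
Apply x(0) = 4: A + 1 = 4 ⇒ A = 3.
So x(n) = 3 \cdot 8^{n} + 1.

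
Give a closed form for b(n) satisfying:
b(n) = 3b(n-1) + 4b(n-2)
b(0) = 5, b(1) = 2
Characteristic equation: x² - 3x - 4 = 0, which factors as (x - (4))(x - (-1)) = 0.
Roots r₁ = 4, r₂ = -1 (distinct).
General solution: b(n) = A·(4)^n + B·(-1)^n.
From b(0) = 5: A + B = 5.
From b(1) = 2: 4A - B = 2.
Solving: A = \frac{7}{5}, B = \frac{18}{5}.
So b(n) = \frac{18 \left(-1\right)^{n}}{5} + \frac{7 \cdot 4^{n}}{5}.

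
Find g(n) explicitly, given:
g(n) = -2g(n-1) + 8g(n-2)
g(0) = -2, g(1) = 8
Characteristic equation: x² + 2x - 8 = 0, which factors as (x - (-4))(x - (2)) = 0.
Roots r₁ = -4, r₂ = 2 (distinct).
General solution: g(n) = A·(-4)^n + B·(2)^n.
From g(0) = -2: A + B = -2.
From g(1) = 8: -4A + 2B = 8.
Solving: A = -2, B = 0.
So g(n) = - 2 \left(-4\right)^{n}.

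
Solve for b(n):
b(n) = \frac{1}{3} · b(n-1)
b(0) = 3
Pure geometric recurrence with ratio \frac{1}{3}.
By induction b(n) = b(0) · (\frac{1}{3})^n = 3 \cdot 3^{- n}.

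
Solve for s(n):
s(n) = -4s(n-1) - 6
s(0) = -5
First-order linear non-homogeneous.
Homogeneous solution: s_h(n) = A·(-4)^n.
Try constant particular solution s_p = K: K = -4K - 6 ⇒ K = - \frac{6}{5}.
General: s(n) = A·(-4)^n - \frac{6}{5}.
Apply s(0) = -5: A - \frac{6}{5} = -5 ⇒ A = - \frac{19}{5}.
So s(n) = - \frac{19 \left(-4\right)^{n}}{5} - \frac{6}{5}.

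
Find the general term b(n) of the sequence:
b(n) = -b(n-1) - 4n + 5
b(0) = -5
First-order linear with linear forcing.
Homogeneous solution: b_h(n) = A·(-1)^n.
Try particular b_p(n) = pn + q. Substituting:
  pn + q = -(p(n-1) + q) - 4n + 5.
Matching the n-coefficient: p = -p - 4 ⇒ p = -2.
Matching constants: q = p - q + 5 ⇒ q = \frac{3}{2}.
General: b(n) = A·(-1)^n - 2 n + \frac{3}{2}.
Apply b(0) = -5: A + \frac{3}{2} = -5 ⇒ A = - \frac{13}{2}.
So b(n) = - \frac{13 \left(-1\right)^{n}}{2} - 2 n + \frac{3}{2}.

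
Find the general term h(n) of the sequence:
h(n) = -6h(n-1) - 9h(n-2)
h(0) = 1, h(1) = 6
Characteristic equation: x² + 6x + 9 = 0, which is (x - (-3))².
Repeated root r = -3.
General solution: h(n) = (A + Bn)·(-3)^n.
From h(0) = 1: A = 1.
From h(1) = 6: (A + B)·(-3) = 6 ⇒ B = -3.
So h(n) = \left(1 - 3 n\right) \cdot (-3)^n.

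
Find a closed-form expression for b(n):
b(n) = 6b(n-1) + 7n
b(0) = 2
First-order linear with linear forcing.
Homogeneous solution: b_h(n) = A·(6)^n.
Try particular b_p(n) = pn + q. Substituting:
  pn + q = 6(p(n-1) + q) + 7n.
Matching the n-coefficient: p = 6p + 7 ⇒ p = - \frac{7}{5}.
Matching constants: q = -6p + 6q ⇒ q = - \frac{42}{25}.
General: b(n) = A·(6)^n - \frac{7 n}{5} - \frac{42}{25}.
Apply b(0) = 2: A - \frac{42}{25} = 2 ⇒ A = \frac{92}{25}.
So b(n) = \frac{92 \cdot 6^{n}}{25} - \frac{7 n}{5} - \frac{42}{25}.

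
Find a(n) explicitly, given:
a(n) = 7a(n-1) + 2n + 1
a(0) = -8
First-order linear with linear forcing.
Homogeneous solution: a_h(n) = A·(7)^n.
Try particular a_p(n) = pn + q. Substituting:
  pn + q = 7(p(n-1) + q) + 2n + 1.
Matching the n-coefficient: p = 7p + 2 ⇒ p = - \frac{1}{3}.
Matching constants: q = -7p + 7q + 1 ⇒ q = - \frac{5}{9}.
General: a(n) = A·(7)^n - \frac{n}{3} - \frac{5}{9}.
Apply a(0) = -8: A - \frac{5}{9} = -8 ⇒ A = - \frac{67}{9}.
So a(n) = - \frac{67 \cdot 7^{n}}{9} - \frac{n}{3} - \frac{5}{9}.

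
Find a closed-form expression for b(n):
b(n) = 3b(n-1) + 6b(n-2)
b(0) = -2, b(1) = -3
Characteristic equation: x² - 3x - 6 = 0.
Discriminant Δ = (3)² + 4·(6) = 33.
Roots r₁,₂ = (3 ± √33)/2, so r₁ = \frac{3}{2} + \frac{\sqrt{33}}{2}, r₂ = \frac{3}{2} - \frac{\sqrt{33}}{2}.
General solution: b(n) = A·r₁^n + B·r₂^n.
From the initial conditions, A + B = -2 and r₁A + r₂B = -3.
Since r₁ - r₂ = √33: A = (-3 - (-2)r₂)/√33 = -1, and B = -2 - A = -1.
So b(n) = \left(-1\right)\left(\frac{3}{2} + \frac{\sqrt{33}}{2}\right)^n + \left(-1\right)\left(\frac{3}{2} - \frac{\sqrt{33}}{2}\right)^n.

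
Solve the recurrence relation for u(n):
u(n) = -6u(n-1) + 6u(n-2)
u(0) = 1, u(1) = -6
Characteristic equation: x² + 6x - 6 = 0.
Discriminant Δ = (-6)² + 4·(6) = 60.
Roots r₁,₂ = (-6 ± √60)/2, so r₁ = -3 + \sqrt{15}, r₂ = - \sqrt{15} - 3.
General solution: u(n) = A·r₁^n + B·r₂^n.
From the initial conditions, A + B = 1 and r₁A + r₂B = -6.
Since r₁ - r₂ = √60: A = (-6 - (1)r₂)/√60 = \frac{1}{2} - \frac{\sqrt{15}}{10}, and B = 1 - A = \frac{\sqrt{15}}{10} + \frac{1}{2}.
So u(n) = \left(\frac{1}{2} - \frac{\sqrt{15}}{10}\right)\left(-3 + \sqrt{15}\right)^n + \left(\frac{\sqrt{15}}{10} + \frac{1}{2}\right)\left(- \sqrt{15} - 3\right)^n.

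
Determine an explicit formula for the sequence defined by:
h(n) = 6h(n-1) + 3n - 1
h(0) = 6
First-order linear with linear forcing.
Homogeneous solution: h_h(n) = A·(6)^n.
Try particular h_p(n) = pn + q. Substituting:
  pn + q = 6(p(n-1) + q) + 3n - 1.
Matching the n-coefficient: p = 6p + 3 ⇒ p = - \frac{3}{5}.
Matching constants: q = -6p + 6q - 1 ⇒ q = - \frac{13}{25}.
General: h(n) = A·(6)^n - \frac{3 n}{5} - \frac{13}{25}.
Apply h(0) = 6: A - \frac{13}{25} = 6 ⇒ A = \frac{163}{25}.
So h(n) = \frac{163 \cdot 6^{n}}{25} - \frac{3 n}{5} - \frac{13}{25}.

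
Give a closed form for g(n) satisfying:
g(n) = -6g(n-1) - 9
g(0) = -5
First-order linear non-homogeneous.
Homogeneous solution: g_h(n) = A·(-6)^n.
Try constant particular solution g_p = K: K = -6K - 9 ⇒ K = - \frac{9}{7}.
General: g(n) = A·(-6)^n - \frac{9}{7}.
Apply g(0) = -5: A - \frac{9}{7} = -5 ⇒ A = - \frac{26}{7}.
So g(n) = - \frac{26 \left(-6\right)^{n}}{7} - \frac{9}{7}.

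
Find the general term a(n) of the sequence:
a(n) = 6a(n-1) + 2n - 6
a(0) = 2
First-order linear with linear forcing.
Homogeneous solution: a_h(n) = A·(6)^n.
Try particular a_p(n) = pn + q. Substituting:
  pn + q = 6(p(n-1) + q) + 2n - 6.
Matching the n-coefficient: p = 6p + 2 ⇒ p = - \frac{2}{5}.
Matching constants: q = -6p + 6q - 6 ⇒ q = \frac{18}{25}.
General: a(n) = A·(6)^n - \frac{2 n}{5} + \frac{18}{25}.
Apply a(0) = 2: A + \frac{18}{25} = 2 ⇒ A = \frac{32}{25}.
So a(n) = \frac{32 \cdot 6^{n}}{25} - \frac{2 n}{5} + \frac{18}{25}.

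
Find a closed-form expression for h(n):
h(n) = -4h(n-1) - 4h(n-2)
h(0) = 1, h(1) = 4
Characteristic equation: x² + 4x + 4 = 0, which is (x - (-2))².
Repeated root r = -2.
General solution: h(n) = (A + Bn)·(-2)^n.
From h(0) = 1: A = 1.
From h(1) = 4: (A + B)·(-2) = 4 ⇒ B = -3.
So h(n) = \left(1 - 3 n\right) \cdot (-2)^n.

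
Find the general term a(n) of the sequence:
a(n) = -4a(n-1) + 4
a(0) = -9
First-order linear non-homogeneous.
Homogeneous solution: a_h(n) = A·(-4)^n.
Try constant particular solution a_p = K: K = -4K + 4 ⇒ K = \frac{4}{5}.
General: a(n) = A·(-4)^n + \frac{4}{5}.
Apply a(0) = -9: A + \frac{4}{5} = -9 ⇒ A = - \frac{49}{5}.
So a(n) = \frac{4}{5} - \frac{49 \left(-4\right)^{n}}{5}.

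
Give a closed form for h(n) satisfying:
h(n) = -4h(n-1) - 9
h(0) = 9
First-order linear non-homogeneous.
Homogeneous solution: h_h(n) = A·(-4)^n.
Try constant particular solution h_p = K: K = -4K - 9 ⇒ K = - \frac{9}{5}.
General: h(n) = A·(-4)^n - \frac{9}{5}.
Apply h(0) = 9: A - \frac{9}{5} = 9 ⇒ A = \frac{54}{5}.
So h(n) = \frac{54 \left(-4\right)^{n}}{5} - \frac{9}{5}.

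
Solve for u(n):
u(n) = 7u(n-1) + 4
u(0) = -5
First-order linear non-homogeneous.
Homogeneous solution: u_h(n) = A·(7)^n.
Try constant particular solution u_p = K: K = 7K + 4 ⇒ K = - \frac{2}{3}.
General: u(n) = A·(7)^n - \frac{2}{3}.
Apply u(0) = -5: A - \frac{2}{3} = -5 ⇒ A = - \frac{13}{3}.
So u(n) = - \frac{13 \cdot 7^{n}}{3} - \frac{2}{3}.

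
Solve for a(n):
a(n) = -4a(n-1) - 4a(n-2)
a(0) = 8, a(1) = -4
Characteristic equation: x² + 4x + 4 = 0, which is (x - (-2))².
Repeated root r = -2.
General solution: a(n) = (A + Bn)·(-2)^n.
From a(0) = 8: A = 8.
From a(1) = -4: (A + B)·(-2) = -4 ⇒ B = -6.
So a(n) = \left(8 - 6 n\right) \cdot (-2)^n.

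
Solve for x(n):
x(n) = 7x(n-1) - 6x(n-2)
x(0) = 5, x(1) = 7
Characteristic equation: x² - 7x + 6 = 0, which factors as (x - (6))(x - (1)) = 0.
Roots r₁ = 6, r₂ = 1 (distinct).
General solution: x(n) = A·(6)^n + B·(1)^n.
From x(0) = 5: A + B = 5.
From x(1) = 7: 6A + B = 7.
Solving: A = \frac{2}{5}, B = \frac{23}{5}.
So x(n) = \frac{2 \cdot 6^{n}}{5} + \frac{23}{5}.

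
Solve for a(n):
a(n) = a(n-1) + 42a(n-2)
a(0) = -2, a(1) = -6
Characteristic equation: x² - x - 42 = 0, which factors as (x - (-6))(x - (7)) = 0.
Roots r₁ = -6, r₂ = 7 (distinct).
General solution: a(n) = A·(-6)^n + B·(7)^n.
From a(0) = -2: A + B = -2.
From a(1) = -6: -6A + 7B = -6.
Solving: A = - \frac{8}{13}, B = - \frac{18}{13}.
So a(n) = - \frac{8 \left(-6\right)^{n}}{13} - \frac{18 \cdot 7^{n}}{13}.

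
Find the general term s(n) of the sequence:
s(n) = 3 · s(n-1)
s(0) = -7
Pure geometric recurrence with ratio 3.
By induction s(n) = s(0) · (3)^n = - 7 \cdot 3^{n}.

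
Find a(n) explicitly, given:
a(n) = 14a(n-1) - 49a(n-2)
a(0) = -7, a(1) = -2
Characteristic equation: x² - 14x + 49 = 0, which is (x - (7))².
Repeated root r = 7.
General solution: a(n) = (A + Bn)·(7)^n.
From a(0) = -7: A = -7.
From a(1) = -2: (A + B)·(7) = -2 ⇒ B = \frac{47}{7}.
So a(n) = \left(\frac{47 n}{7} - 7\right) \cdot (7)^n.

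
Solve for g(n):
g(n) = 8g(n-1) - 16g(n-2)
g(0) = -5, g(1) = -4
Characteristic equation: x² - 8x + 16 = 0, which is (x - (4))².
Repeated root r = 4.
General solution: g(n) = (A + Bn)·(4)^n.
From g(0) = -5: A = -5.
From g(1) = -4: (A + B)·(4) = -4 ⇒ B = 4.
So g(n) = \left(4 n - 5\right) \cdot (4)^n.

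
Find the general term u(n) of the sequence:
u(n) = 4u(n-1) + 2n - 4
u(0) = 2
First-order linear with linear forcing.
Homogeneous solution: u_h(n) = A·(4)^n.
Try particular u_p(n) = pn + q. Substituting:
  pn + q = 4(p(n-1) + q) + 2n - 4.
Matching the n-coefficient: p = 4p + 2 ⇒ p = - \frac{2}{3}.
Matching constants: q = -4p + 4q - 4 ⇒ q = \frac{4}{9}.
General: u(n) = A·(4)^n - \frac{2 n}{3} + \frac{4}{9}.
Apply u(0) = 2: A + \frac{4}{9} = 2 ⇒ A = \frac{14}{9}.
So u(n) = \frac{14 \cdot 4^{n}}{9} - \frac{2 n}{3} + \frac{4}{9}.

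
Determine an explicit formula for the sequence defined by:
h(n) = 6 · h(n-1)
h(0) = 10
Pure geometric recurrence with ratio 6.
By induction h(n) = h(0) · (6)^n = 10 \cdot 6^{n}.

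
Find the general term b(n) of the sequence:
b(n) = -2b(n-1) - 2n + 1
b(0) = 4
First-order linear with linear forcing.
Homogeneous solution: b_h(n) = A·(-2)^n.
Try particular b_p(n) = pn + q. Substituting:
  pn + q = -2(p(n-1) + q) - 2n + 1.
Matching the n-coefficient: p = -2p - 2 ⇒ p = - \frac{2}{3}.
Matching constants: q = 2p - 2q + 1 ⇒ q = - \frac{1}{9}.
General: b(n) = A·(-2)^n - \frac{2 n}{3} - \frac{1}{9}.
Apply b(0) = 4: A - \frac{1}{9} = 4 ⇒ A = \frac{37}{9}.
So b(n) = \frac{37 \left(-2\right)^{n}}{9} - \frac{2 n}{3} - \frac{1}{9}.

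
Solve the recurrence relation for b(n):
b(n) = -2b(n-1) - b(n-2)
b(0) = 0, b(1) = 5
Characteristic equation: x² + 2x + 1 = 0, which is (x - (-1))².
Repeated root r = -1.
General solution: b(n) = (A + Bn)·(-1)^n.
From b(0) = 0: A = 0.
From b(1) = 5: (A + B)·(-1) = 5 ⇒ B = -5.
So b(n) = \left(- 5 n\right) \cdot (-1)^n.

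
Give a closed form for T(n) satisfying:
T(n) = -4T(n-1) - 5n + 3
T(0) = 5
First-order linear with linear forcing.
Homogeneous solution: T_h(n) = A·(-4)^n.
Try particular T_p(n) = pn + q. Substituting:
  pn + q = -4(p(n-1) + q) - 5n + 3.
Matching the n-coefficient: p = -4p - 5 ⇒ p = -1.
Matching constants: q = 4p - 4q + 3 ⇒ q = - \frac{1}{5}.
General: T(n) = A·(-4)^n - n - \frac{1}{5}.
Apply T(0) = 5: A - \frac{1}{5} = 5 ⇒ A = \frac{26}{5}.
So T(n) = \frac{26 \left(-4\right)^{n}}{5} - n - \frac{1}{5}.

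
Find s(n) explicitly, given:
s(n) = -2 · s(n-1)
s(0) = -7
Pure geometric recurrence with ratio -2.
By induction s(n) = s(0) · (-2)^n = - 7 \left(-2\right)^{n}.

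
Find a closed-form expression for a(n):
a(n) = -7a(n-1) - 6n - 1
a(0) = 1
First-order linear with linear forcing.
Homogeneous solution: a_h(n) = A·(-7)^n.
Try particular a_p(n) = pn + q. Substituting:
  pn + q = -7(p(n-1) + q) - 6n - 1.
Matching the n-coefficient: p = -7p - 6 ⇒ p = - \frac{3}{4}.
Matching constants: q = 7p - 7q - 1 ⇒ q = - \frac{25}{32}.
General: a(n) = A·(-7)^n - \frac{3 n}{4} - \frac{25}{32}.
Apply a(0) = 1: A - \frac{25}{32} = 1 ⇒ A = \frac{57}{32}.
So a(n) = \frac{57 \left(-7\right)^{n}}{32} - \frac{3 n}{4} - \frac{25}{32}.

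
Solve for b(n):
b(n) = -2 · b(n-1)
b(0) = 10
Pure geometric recurrence with ratio -2.
By induction b(n) = b(0) · (-2)^n = 10 \left(-2\right)^{n}.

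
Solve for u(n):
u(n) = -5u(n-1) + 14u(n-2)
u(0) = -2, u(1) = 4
Characteristic equation: x² + 5x - 14 = 0, which factors as (x - (2))(x - (-7)) = 0.
Roots r₁ = 2, r₂ = -7 (distinct).
General solution: u(n) = A·(2)^n + B·(-7)^n.
From u(0) = -2: A + B = -2.
From u(1) = 4: 2A - 7B = 4.
Solving: A = - \frac{10}{9}, B = - \frac{8}{9}.
So u(n) = - \frac{8 \left(-7\right)^{n}}{9} - \frac{10 \cdot 2^{n}}{9}.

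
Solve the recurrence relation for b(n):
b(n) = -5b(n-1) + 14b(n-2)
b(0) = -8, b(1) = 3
Characteristic equation: x² + 5x - 14 = 0, which factors as (x - (2))(x - (-7)) = 0.
Roots r₁ = 2, r₂ = -7 (distinct).
General solution: b(n) = A·(2)^n + B·(-7)^n.
From b(0) = -8: A + B = -8.
From b(1) = 3: 2A - 7B = 3.
Solving: A = - \frac{53}{9}, B = - \frac{19}{9}.
So b(n) = - \frac{19 \left(-7\right)^{n}}{9} - \frac{53 \cdot 2^{n}}{9}.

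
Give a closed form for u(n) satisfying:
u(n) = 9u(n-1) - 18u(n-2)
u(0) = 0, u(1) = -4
Characteristic equation: x² - 9x + 18 = 0, which factors as (x - (6))(x - (3)) = 0.
Roots r₁ = 6, r₂ = 3 (distinct).
General solution: u(n) = A·(6)^n + B·(3)^n.
From u(0) = 0: A + B = 0.
From u(1) = -4: 6A + 3B = -4.
Solving: A = - \frac{4}{3}, B = \frac{4}{3}.
So u(n) = \frac{4 \cdot 3^{n}}{3} - \frac{4 \cdot 6^{n}}{3}.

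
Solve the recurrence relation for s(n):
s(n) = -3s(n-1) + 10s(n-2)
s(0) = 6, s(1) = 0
Characteristic equation: x² + 3x - 10 = 0, which factors as (x - (2))(x - (-5)) = 0.
Roots r₁ = 2, r₂ = -5 (distinct).
General solution: s(n) = A·(2)^n + B·(-5)^n.
From s(0) = 6: A + B = 6.
From s(1) = 0: 2A - 5B = 0.
Solving: A = \frac{30}{7}, B = \frac{12}{7}.
So s(n) = \frac{12 \left(-5\right)^{n}}{7} + \frac{30 \cdot 2^{n}}{7}.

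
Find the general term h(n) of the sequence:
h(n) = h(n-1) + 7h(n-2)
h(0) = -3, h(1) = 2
Characteristic equation: x² - x - 7 = 0.
Discriminant Δ = (1)² + 4·(7) = 29.
Roots r₁,₂ = (1 ± √29)/2, so r₁ = \frac{1}{2} + \frac{\sqrt{29}}{2}, r₂ = \frac{1}{2} - \frac{\sqrt{29}}{2}.
General solution: h(n) = A·r₁^n + B·r₂^n.
From the initial conditions, A + B = -3 and r₁A + r₂B = 2.
Since r₁ - r₂ = √29: A = (2 - (-3)r₂)/√29 = - \frac{3}{2} + \frac{7 \sqrt{29}}{58}, and B = -3 - A = - \frac{3}{2} - \frac{7 \sqrt{29}}{58}.
So h(n) = \left(- \frac{3}{2} + \frac{7 \sqrt{29}}{58}\right)\left(\frac{1}{2} + \frac{\sqrt{29}}{2}\right)^n + \left(- \frac{3}{2} - \frac{7 \sqrt{29}}{58}\right)\left(\frac{1}{2} - \frac{\sqrt{29}}{2}\right)^n.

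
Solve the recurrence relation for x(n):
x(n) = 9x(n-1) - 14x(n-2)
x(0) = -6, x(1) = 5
Characteristic equation: x² - 9x + 14 = 0, which factors as (x - (7))(x - (2)) = 0.
Roots r₁ = 7, r₂ = 2 (distinct).
General solution: x(n) = A·(7)^n + B·(2)^n.
From x(0) = -6: A + B = -6.
From x(1) = 5: 7A + 2B = 5.
Solving: A = \frac{17}{5}, B = - \frac{47}{5}.
So x(n) = - \frac{47 \cdot 2^{n}}{5} + \frac{17 \cdot 7^{n}}{5}.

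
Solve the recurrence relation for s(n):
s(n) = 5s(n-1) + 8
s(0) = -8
First-order linear non-homogeneous.
Homogeneous solution: s_h(n) = A·(5)^n.
Try constant particular solution s_p = K: K = 5K + 8 ⇒ K = -2.
General: s(n) = A·(5)^n - 2.
Apply s(0) = -8: A - 2 = -8 ⇒ A = -6.
So s(n) = - 6 \cdot 5^{n} - 2.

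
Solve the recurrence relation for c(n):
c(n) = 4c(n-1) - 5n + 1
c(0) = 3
First-order linear with linear forcing.
Homogeneous solution: c_h(n) = A·(4)^n.
Try particular c_p(n) = pn + q. Substituting:
  pn + q = 4(p(n-1) + q) - 5n + 1.
Matching the n-coefficient: p = 4p - 5 ⇒ p = \frac{5}{3}.
Matching constants: q = -4p + 4q + 1 ⇒ q = \frac{17}{9}.
General: c(n) = A·(4)^n + \frac{5 n}{3} + \frac{17}{9}.
Apply c(0) = 3: A + \frac{17}{9} = 3 ⇒ A = \frac{10}{9}.
So c(n) = \frac{10 \cdot 4^{n}}{9} + \frac{5 n}{3} + \frac{17}{9}.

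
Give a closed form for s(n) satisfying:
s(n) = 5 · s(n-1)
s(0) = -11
Pure geometric recurrence with ratio 5.
By induction s(n) = s(0) · (5)^n = - 11 \cdot 5^{n}.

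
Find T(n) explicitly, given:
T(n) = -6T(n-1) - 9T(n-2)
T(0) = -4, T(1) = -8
Characteristic equation: x² + 6x + 9 = 0, which is (x - (-3))².
Repeated root r = -3.
General solution: T(n) = (A + Bn)·(-3)^n.
From T(0) = -4: A = -4.
From T(1) = -8: (A + B)·(-3) = -8 ⇒ B = \frac{20}{3}.
So T(n) = \left(\frac{20 n}{3} - 4\right) \cdot (-3)^n.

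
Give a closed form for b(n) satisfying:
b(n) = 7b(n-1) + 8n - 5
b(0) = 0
First-order linear with linear forcing.
Homogeneous solution: b_h(n) = A·(7)^n.
Try particular b_p(n) = pn + q. Substituting:
  pn + q = 7(p(n-1) + q) + 8n - 5.
Matching the n-coefficient: p = 7p + 8 ⇒ p = - \frac{4}{3}.
Matching constants: q = -7p + 7q - 5 ⇒ q = - \frac{13}{18}.
General: b(n) = A·(7)^n - \frac{4 n}{3} - \frac{13}{18}.
Apply b(0) = 0: A - \frac{13}{18} = 0 ⇒ A = \frac{13}{18}.
So b(n) = \frac{13 \cdot 7^{n}}{18} - \frac{4 n}{3} - \frac{13}{18}.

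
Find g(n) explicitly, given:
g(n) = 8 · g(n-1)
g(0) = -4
Pure geometric recurrence with ratio 8.
By induction g(n) = g(0) · (8)^n = - 4 \cdot 8^{n}.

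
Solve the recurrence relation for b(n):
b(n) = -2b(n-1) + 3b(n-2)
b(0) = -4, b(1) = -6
Characteristic equation: x² + 2x - 3 = 0, which factors as (x - (1))(x - (-3)) = 0.
Roots r₁ = 1, r₂ = -3 (distinct).
General solution: b(n) = A·(1)^n + B·(-3)^n.
From b(0) = -4: A + B = -4.
From b(1) = -6: A - 3B = -6.
Solving: A = - \frac{9}{2}, B = \frac{1}{2}.
So b(n) = \frac{\left(-3\right)^{n}}{2} - \frac{9}{2}.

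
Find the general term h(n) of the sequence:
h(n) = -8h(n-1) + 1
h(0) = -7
First-order linear non-homogeneous.
Homogeneous solution: h_h(n) = A·(-8)^n.
Try constant particular solution h_p = K: K = -8K + 1 ⇒ K = \frac{1}{9}.
General: h(n) = A·(-8)^n + \frac{1}{9}.
Apply h(0) = -7: A + \frac{1}{9} = -7 ⇒ A = - \frac{64}{9}.
So h(n) = \frac{1}{9} - \frac{64 \left(-8\right)^{n}}{9}.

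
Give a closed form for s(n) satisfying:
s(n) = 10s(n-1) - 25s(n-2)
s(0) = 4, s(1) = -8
Characteristic equation: x² - 10x + 25 = 0, which is (x - (5))².
Repeated root r = 5.
General solution: s(n) = (A + Bn)·(5)^n.
From s(0) = 4: A = 4.
From s(1) = -8: (A + B)·(5) = -8 ⇒ B = - \frac{28}{5}.
So s(n) = \left(4 - \frac{28 n}{5}\right) \cdot (5)^n.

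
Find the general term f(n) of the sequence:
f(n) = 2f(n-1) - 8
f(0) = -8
First-order linear non-homogeneous.
Homogeneous solution: f_h(n) = A·(2)^n.
Try constant particular solution f_p = K: K = 2K - 8 ⇒ K = 8.
General: f(n) = A·(2)^n + 8.
Apply f(0) = -8: A + 8 = -8 ⇒ A = -16.
So f(n) = 8 - 16 \cdot 2^{n}.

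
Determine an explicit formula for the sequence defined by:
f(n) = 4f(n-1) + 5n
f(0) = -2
First-order linear with linear forcing.
Homogeneous solution: f_h(n) = A·(4)^n.
Try particular f_p(n) = pn + q. Substituting:
  pn + q = 4(p(n-1) + q) + 5n.
Matching the n-coefficient: p = 4p + 5 ⇒ p = - \frac{5}{3}.
Matching constants: q = -4p + 4q ⇒ q = - \frac{20}{9}.
General: f(n) = A·(4)^n - \frac{5 n}{3} - \frac{20}{9}.
Apply f(0) = -2: A - \frac{20}{9} = -2 ⇒ A = \frac{2}{9}.
So f(n) = \frac{2 \cdot 4^{n}}{9} - \frac{5 n}{3} - \frac{20}{9}.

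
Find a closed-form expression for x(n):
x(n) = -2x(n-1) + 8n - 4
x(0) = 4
First-order linear with linear forcing.
Homogeneous solution: x_h(n) = A·(-2)^n.
Try particular x_p(n) = pn + q. Substituting:
  pn + q = -2(p(n-1) + q) + 8n - 4.
Matching the n-coefficient: p = -2p + 8 ⇒ p = \frac{8}{3}.
Matching constants: q = 2p - 2q - 4 ⇒ q = \frac{4}{9}.
General: x(n) = A·(-2)^n + \frac{8 n}{3} + \frac{4}{9}.
Apply x(0) = 4: A + \frac{4}{9} = 4 ⇒ A = \frac{32}{9}.
So x(n) = \frac{32 \left(-2\right)^{n}}{9} + \frac{8 n}{3} + \frac{4}{9}.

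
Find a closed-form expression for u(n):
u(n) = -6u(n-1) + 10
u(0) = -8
First-order linear non-homogeneous.
Homogeneous solution: u_h(n) = A·(-6)^n.
Try constant particular solution u_p = K: K = -6K + 10 ⇒ K = \frac{10}{7}.
General: u(n) = A·(-6)^n + \frac{10}{7}.
Apply u(0) = -8: A + \frac{10}{7} = -8 ⇒ A = - \frac{66}{7}.
So u(n) = \frac{10}{7} - \frac{66 \left(-6\right)^{n}}{7}.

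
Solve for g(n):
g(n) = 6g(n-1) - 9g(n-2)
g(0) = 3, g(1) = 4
Characteristic equation: x² - 6x + 9 = 0, which is (x - (3))².
Repeated root r = 3.
General solution: g(n) = (A + Bn)·(3)^n.
From g(0) = 3: A = 3.
From g(1) = 4: (A + B)·(3) = 4 ⇒ B = - \frac{5}{3}.
So g(n) = \left(3 - \frac{5 n}{3}\right) \cdot (3)^n.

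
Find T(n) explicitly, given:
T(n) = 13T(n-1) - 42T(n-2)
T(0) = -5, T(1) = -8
Characteristic equation: x² - 13x + 42 = 0, which factors as (x - (7))(x - (6)) = 0.
Roots r₁ = 7, r₂ = 6 (distinct).
General solution: T(n) = A·(7)^n + B·(6)^n.
From T(0) = -5: A + B = -5.
From T(1) = -8: 7A + 6B = -8.
Solving: A = 22, B = -27.
So T(n) = - 27 \cdot 6^{n} + 22 \cdot 7^{n}.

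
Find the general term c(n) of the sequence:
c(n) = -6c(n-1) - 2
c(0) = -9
First-order linear non-homogeneous.
Homogeneous solution: c_h(n) = A·(-6)^n.
Try constant particular solution c_p = K: K = -6K - 2 ⇒ K = - \frac{2}{7}.
General: c(n) = A·(-6)^n - \frac{2}{7}.
Apply c(0) = -9: A - \frac{2}{7} = -9 ⇒ A = - \frac{61}{7}.
So c(n) = - \frac{61 \left(-6\right)^{n}}{7} - \frac{2}{7}.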